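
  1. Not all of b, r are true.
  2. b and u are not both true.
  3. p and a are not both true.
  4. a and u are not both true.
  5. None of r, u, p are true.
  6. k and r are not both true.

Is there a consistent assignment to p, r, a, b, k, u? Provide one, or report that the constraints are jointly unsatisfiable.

p=F, r=F, a=F, b=F, k=T, u=F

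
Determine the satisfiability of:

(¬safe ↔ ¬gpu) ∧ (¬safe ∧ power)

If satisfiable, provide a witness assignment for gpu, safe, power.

gpu: False, safe: False, power: True

  ¬safe ↔ ¬gpu = True
    ¬safe = True
    ¬gpu = True
  ¬safe ∧ power = True
    ¬safe = True
Both conjuncts True, so the formula holds.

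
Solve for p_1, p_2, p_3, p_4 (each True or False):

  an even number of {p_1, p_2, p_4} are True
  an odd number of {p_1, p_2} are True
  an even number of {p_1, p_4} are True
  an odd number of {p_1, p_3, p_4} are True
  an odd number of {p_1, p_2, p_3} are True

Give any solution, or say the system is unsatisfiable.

No satisfying assignment exists.

Adding constraints 2, 3, 4, 5 mod 2: every variable appears an even number of times on the left, so the left side is 0.
But the right sides sum to 1 (mod 2). 0 ≠ 1 — the system is inconsistent.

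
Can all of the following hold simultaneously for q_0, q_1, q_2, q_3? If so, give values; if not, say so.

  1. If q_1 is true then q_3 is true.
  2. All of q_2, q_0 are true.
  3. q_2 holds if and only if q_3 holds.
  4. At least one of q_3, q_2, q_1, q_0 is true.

q_0 = True; q_1 = True; q_2 = True; q_3 = True

  (1) q_1=T ⇒ q_3: T ✓
  (2) {q_2, q_0}: all 2 true ✓
  (3) q_2=T, q_3=T — same ✓
  (4) {q_3, q_2, q_1, q_0}: 4 true — at least one ✓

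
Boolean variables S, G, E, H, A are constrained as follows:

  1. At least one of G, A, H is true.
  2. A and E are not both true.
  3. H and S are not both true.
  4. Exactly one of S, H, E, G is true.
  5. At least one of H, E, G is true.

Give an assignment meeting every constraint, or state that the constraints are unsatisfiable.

S = False; G = True; E = False; H = False; A = True

  (1) {G, A, H}: 2 true — at least one ✓
  (2) A=T, E=F — not both ✓
  (3) H=F, S=F — not both ✓
  (4) {S, H, E, G}: 1 true — exactly one ✓
  (5) {H, E, G}: 1 true — at least one ✓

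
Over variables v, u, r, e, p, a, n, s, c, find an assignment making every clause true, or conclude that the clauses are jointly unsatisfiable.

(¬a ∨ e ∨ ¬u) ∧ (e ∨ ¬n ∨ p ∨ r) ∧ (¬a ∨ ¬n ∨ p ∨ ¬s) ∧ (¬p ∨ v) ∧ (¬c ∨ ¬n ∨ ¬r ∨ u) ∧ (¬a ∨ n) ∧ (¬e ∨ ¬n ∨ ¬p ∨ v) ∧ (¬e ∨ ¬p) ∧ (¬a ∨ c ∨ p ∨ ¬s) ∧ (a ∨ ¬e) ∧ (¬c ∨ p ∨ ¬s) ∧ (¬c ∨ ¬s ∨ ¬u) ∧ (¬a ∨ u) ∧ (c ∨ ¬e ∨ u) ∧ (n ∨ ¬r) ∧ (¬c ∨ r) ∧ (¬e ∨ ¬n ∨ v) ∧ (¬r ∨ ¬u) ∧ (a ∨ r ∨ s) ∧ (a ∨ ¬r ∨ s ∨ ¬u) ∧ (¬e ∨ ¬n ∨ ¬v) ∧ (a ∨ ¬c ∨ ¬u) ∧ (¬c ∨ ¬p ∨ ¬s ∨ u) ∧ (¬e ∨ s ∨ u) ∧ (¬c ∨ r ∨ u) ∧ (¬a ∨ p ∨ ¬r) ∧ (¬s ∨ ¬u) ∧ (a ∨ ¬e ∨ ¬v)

Set v = False.
  then (¬p ∨ v) forces p = False.
Set u = False.
  then (¬a ∨ u) forces a = False.
  then (a ∨ ¬e) forces e = False.
Set r = False.
  then (e ∨ ¬n ∨ p ∨ r) forces n = False.
  then (¬c ∨ r) forces c = False.
  then (a ∨ r ∨ s) forces s = True.
All clauses satisfied.

v=F, u=F, r=F, e=F, p=F, a=F, n=F, s=T, c=F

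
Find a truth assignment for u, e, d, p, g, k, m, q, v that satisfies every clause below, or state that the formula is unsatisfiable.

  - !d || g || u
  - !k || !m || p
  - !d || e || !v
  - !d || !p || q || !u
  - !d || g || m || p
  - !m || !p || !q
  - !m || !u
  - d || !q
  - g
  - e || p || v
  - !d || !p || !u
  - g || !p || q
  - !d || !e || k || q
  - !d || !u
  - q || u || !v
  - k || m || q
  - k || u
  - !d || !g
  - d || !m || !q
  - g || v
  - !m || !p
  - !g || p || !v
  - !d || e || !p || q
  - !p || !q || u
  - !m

u = True; e = False; d = False; p = True; g = True; k = True; m = False; q = False; v = False

Unit clause (g) forces g = True.
In (!d || !g) only !d is left, so d = False.
Unit clause (!m) forces m = False.
In (d || !q) only !q is left, so q = False.
In (k || m || q) only k is left, so k = True.
Set u = True.
Set e = False.
Set p = True.
Set v = False.
All clauses satisfied.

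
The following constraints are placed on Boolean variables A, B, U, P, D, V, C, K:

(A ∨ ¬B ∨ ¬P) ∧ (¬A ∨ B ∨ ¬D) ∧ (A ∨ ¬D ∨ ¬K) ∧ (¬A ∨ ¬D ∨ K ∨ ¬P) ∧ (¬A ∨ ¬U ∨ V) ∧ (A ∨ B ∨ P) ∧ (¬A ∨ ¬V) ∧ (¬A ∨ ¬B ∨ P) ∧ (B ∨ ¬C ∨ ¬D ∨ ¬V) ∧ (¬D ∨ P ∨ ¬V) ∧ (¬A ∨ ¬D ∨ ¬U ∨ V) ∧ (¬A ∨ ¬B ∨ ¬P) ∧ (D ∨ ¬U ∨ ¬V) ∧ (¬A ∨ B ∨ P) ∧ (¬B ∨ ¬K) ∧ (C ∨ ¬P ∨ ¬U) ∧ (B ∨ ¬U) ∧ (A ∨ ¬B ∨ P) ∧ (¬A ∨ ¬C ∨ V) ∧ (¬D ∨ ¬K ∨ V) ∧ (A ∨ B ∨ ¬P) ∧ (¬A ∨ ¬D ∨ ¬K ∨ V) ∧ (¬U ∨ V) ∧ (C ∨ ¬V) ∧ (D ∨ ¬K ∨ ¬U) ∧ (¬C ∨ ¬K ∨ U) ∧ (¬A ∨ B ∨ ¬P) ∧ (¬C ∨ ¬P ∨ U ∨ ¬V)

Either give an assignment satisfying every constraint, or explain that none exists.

Case A = True:
  (¬A ∨ ¬V) forces V = False.
  (¬A ∨ ¬U ∨ V) forces U = False.
  (¬A ∨ ¬C ∨ V) forces C = False.
  If B = True:
    (¬A ∨ ¬B ∨ P) forces P = True.
    clause (¬A ∨ ¬B ∨ ¬P) is falsified.
  If B = False:
    (¬A ∨ B ∨ ¬D) forces D = False.
    (¬A ∨ B ∨ P) forces P = True.
    clause (¬A ∨ B ∨ ¬P) is falsified.
  Every sub-case reaches a contradiction.
Case A = False:
  If B = True:
    (A ∨ ¬B ∨ ¬P) forces P = False.
    clause (A ∨ ¬B ∨ P) is falsified.
  If B = False:
    (A ∨ B ∨ P) forces P = True.
    clause (A ∨ B ∨ ¬P) is falsified.
  Every sub-case reaches a contradiction.
Both cases fail, so the formula is unsatisfiable.

No satisfying assignment exists.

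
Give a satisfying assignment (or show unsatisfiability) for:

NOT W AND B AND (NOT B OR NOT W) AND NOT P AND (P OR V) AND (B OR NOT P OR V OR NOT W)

Unit clause (NOT W) forces W = False.
Unit clause (B) forces B = True.
Unit clause (NOT P) forces P = False.
In (P OR V) only V is left, so V = True.
Check each clause:
  (NOT W): NOT W holds.
  (B): B holds.
  (NOT B OR NOT W): NOT W holds.
  (NOT P): NOT P holds.
  (P OR V): V holds.
  (B OR NOT P OR V OR NOT W): B holds.
All clauses satisfied.

V: True, P: False, W: False, B: True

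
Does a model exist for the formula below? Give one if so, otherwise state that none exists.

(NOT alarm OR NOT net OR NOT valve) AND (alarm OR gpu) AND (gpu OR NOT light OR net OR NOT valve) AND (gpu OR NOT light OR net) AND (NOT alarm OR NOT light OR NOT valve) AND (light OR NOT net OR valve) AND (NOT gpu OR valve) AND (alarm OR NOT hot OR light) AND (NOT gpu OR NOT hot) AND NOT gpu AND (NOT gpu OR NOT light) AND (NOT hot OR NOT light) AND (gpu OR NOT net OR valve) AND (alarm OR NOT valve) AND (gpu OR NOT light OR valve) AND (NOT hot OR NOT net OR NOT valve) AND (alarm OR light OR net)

Unit clause (NOT gpu) forces gpu = False.
In (alarm OR gpu) only alarm is left, so alarm = True.
Set hot = True.
  then (NOT hot OR NOT light) forces light = False.
Try net = True:
  (NOT alarm OR NOT net OR NOT valve) forces valve = False.
  clause (light OR NOT net OR valve) is falsified — backtrack.
So net = False.
Set valve = False.
All clauses satisfied.

hot=T, gpu=F, light=F, net=F, alarm=T, valve=F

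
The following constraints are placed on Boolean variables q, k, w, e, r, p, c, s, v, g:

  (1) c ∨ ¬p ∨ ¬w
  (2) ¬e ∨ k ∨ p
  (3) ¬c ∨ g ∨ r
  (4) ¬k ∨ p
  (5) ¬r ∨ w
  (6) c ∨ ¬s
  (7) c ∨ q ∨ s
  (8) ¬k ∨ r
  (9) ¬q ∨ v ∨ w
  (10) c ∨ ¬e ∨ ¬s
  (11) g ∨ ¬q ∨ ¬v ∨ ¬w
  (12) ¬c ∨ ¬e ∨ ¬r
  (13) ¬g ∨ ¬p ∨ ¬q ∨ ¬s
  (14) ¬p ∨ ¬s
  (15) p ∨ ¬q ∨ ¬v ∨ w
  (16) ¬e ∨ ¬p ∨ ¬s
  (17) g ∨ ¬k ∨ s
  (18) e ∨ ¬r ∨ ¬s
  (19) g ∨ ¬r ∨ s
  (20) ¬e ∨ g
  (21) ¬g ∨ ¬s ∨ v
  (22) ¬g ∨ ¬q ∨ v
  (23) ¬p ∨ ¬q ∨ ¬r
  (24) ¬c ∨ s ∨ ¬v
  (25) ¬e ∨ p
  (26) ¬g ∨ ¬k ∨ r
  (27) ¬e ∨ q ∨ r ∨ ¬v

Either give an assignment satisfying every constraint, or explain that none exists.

q: False, k: False, w: True, e: False, r: True, p: True, c: True, s: False, v: False, g: True

Set q = False.
Set k = False.
Set w = True.
Set e = False.
Set r = True.
  then (e ∨ ¬r ∨ ¬s) forces s = False.
  then (g ∨ ¬r ∨ s) forces g = True.
  then (c ∨ q ∨ s) forces c = True.
  then (¬c ∨ s ∨ ¬v) forces v = False.
Set p = True.
All clauses satisfied.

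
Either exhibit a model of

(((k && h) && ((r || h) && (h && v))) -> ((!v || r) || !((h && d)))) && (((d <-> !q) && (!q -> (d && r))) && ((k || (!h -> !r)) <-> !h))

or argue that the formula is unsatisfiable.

k = True, d = False, r = False, v = False, q = True, h = False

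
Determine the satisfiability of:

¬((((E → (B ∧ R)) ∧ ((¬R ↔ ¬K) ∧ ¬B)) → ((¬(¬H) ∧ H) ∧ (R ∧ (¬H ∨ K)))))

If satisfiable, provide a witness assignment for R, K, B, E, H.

R=F, K=F, B=F, E=F, H=F

  ¬((((E → (B ∧ R)) ∧ ((¬R ↔ ¬K) ∧ ¬B)) → ((¬(¬H) ∧ H) ∧ (R ∧ (¬H ∨ K))))) = True
    ((E → (B ∧ R)) ∧ ((¬R ↔ ¬K) ∧ ¬B)) → ((¬(¬H) ∧ H) ∧ (R ∧ (¬H ∨ K))) = False
      (E → (B ∧ R)) ∧ ((¬R ↔ ¬K) ∧ ¬B) = True
        E → (B ∧ R) = True
          B ∧ R = False
        (¬R ↔ ¬K) ∧ ¬B = True
          ¬R ↔ ¬K = True
            ¬R = True
            ¬K = True
          ¬B = True
      (¬(¬H) ∧ H) ∧ (R ∧ (¬H ∨ K)) = False
        ¬(¬H) ∧ H = False
          ¬(¬H) = False
            ¬H = True
        R ∧ (¬H ∨ K) = False
          ¬H ∨ K = True
            ¬H = True
The formula evaluates to True.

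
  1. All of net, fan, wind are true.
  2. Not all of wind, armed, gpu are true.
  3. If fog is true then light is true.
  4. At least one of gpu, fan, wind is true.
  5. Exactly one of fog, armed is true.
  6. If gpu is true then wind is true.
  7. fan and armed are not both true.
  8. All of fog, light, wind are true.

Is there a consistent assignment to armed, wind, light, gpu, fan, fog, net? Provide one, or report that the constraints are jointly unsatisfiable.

armed = False, wind = True, light = True, gpu = False, fan = True, fog = True, net = True

  (1) {net, fan, wind}: all 3 true ✓
  (2) {wind, armed, gpu}: 1/3 true — not all ✓
  (3) fog=T ⇒ light: T ✓
  (4) {gpu, fan, wind}: 2 true — at least one ✓
  (5) {fog, armed}: 1 true — exactly one ✓
  (6) gpu=F ⇒ wind: vacuous ✓
  (7) fan=T, armed=F — not both ✓
  (8) {fog, light, wind}: all 3 true ✓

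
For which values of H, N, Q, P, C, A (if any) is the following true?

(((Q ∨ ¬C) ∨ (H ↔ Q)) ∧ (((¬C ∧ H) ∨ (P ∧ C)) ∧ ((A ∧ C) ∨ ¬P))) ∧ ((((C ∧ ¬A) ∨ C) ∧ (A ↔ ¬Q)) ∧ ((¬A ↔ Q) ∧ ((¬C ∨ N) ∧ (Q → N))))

H = False, N = True, Q = False, P = True, C = True, A = True

  ((Q ∨ ¬C) ∨ (H ↔ Q)) ∧ (((¬C ∧ H) ∨ (P ∧ C)) ∧ ((A ∧ C) ∨ ¬P)) = True
    (Q ∨ ¬C) ∨ (H ↔ Q) = True
      Q ∨ ¬C = False
        ¬C = False
      H ↔ Q = True
    ((¬C ∧ H) ∨ (P ∧ C)) ∧ ((A ∧ C) ∨ ¬P) = True
      (¬C ∧ H) ∨ (P ∧ C) = True
        ¬C ∧ H = False
          ¬C = False
        P ∧ C = True
      (A ∧ C) ∨ ¬P = True
        A ∧ C = True
        ¬P = False
  (((C ∧ ¬A) ∨ C) ∧ (A ↔ ¬Q)) ∧ ((¬A ↔ Q) ∧ ((¬C ∨ N) ∧ (Q → N))) = True
    ((C ∧ ¬A) ∨ C) ∧ (A ↔ ¬Q) = True
      (C ∧ ¬A) ∨ C = True
        C ∧ ¬A = False
          ¬A = False
      A ↔ ¬Q = True
        ¬Q = True
    (¬A ↔ Q) ∧ ((¬C ∨ N) ∧ (Q → N)) = True
      ¬A ↔ Q = True
        ¬A = False
      (¬C ∨ N) ∧ (Q → N) = True
        ¬C ∨ N = True
          ¬C = False
        Q → N = True
Both conjuncts True, so the formula holds.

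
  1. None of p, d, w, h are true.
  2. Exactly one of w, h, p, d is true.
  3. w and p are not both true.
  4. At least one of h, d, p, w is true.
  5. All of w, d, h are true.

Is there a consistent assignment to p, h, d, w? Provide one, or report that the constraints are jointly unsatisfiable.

UNSATISFIABLE

Case h = True:
  Constraint (1) is violated (h=T) — contradiction.
Case h = False:
  Constraint (5) is violated (h=F) — contradiction.
Both cases fail — unsatisfiable.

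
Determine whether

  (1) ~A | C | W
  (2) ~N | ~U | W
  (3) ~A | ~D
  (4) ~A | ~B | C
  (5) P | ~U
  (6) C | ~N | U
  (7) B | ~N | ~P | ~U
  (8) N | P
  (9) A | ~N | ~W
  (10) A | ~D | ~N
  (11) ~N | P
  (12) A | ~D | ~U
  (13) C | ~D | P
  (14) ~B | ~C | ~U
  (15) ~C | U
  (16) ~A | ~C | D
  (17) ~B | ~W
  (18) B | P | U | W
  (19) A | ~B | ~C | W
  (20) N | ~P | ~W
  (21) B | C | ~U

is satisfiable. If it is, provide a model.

W = False, C = False, D = False, A = False, P = True, N = False, B = True, U = False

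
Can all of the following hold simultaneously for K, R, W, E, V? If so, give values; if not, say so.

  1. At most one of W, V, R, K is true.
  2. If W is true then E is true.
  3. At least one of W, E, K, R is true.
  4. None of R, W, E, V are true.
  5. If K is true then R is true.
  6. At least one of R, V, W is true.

Case V = True:
  Constraint (4) is violated (V=T) — contradiction.
Case V = False:
  (4) forces R = False.
  (4) forces W = False.
  Constraint (6) is violated (R=F, V=F, W=F) — contradiction.
Both cases fail — unsatisfiable.

No satisfying assignment exists.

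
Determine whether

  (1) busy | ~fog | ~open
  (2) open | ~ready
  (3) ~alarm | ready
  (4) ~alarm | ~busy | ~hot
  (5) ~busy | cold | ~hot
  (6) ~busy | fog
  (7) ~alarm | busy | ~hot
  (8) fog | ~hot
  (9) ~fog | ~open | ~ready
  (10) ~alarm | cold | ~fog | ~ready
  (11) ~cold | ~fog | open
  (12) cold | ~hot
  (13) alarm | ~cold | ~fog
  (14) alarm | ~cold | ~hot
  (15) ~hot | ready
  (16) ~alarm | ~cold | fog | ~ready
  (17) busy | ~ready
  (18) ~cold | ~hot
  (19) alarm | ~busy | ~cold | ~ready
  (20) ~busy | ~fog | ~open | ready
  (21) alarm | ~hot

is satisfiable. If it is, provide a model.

fog = False; cold = True; open = True; busy = False; alarm = False; hot = False; ready = False

Set fog = False.
  then (~busy | fog) forces busy = False.
  then (fog | ~hot) forces hot = False.
  then (busy | ~ready) forces ready = False.
  then (~alarm | ready) forces alarm = False.
Set cold = True.
Set open = True.
All clauses satisfied.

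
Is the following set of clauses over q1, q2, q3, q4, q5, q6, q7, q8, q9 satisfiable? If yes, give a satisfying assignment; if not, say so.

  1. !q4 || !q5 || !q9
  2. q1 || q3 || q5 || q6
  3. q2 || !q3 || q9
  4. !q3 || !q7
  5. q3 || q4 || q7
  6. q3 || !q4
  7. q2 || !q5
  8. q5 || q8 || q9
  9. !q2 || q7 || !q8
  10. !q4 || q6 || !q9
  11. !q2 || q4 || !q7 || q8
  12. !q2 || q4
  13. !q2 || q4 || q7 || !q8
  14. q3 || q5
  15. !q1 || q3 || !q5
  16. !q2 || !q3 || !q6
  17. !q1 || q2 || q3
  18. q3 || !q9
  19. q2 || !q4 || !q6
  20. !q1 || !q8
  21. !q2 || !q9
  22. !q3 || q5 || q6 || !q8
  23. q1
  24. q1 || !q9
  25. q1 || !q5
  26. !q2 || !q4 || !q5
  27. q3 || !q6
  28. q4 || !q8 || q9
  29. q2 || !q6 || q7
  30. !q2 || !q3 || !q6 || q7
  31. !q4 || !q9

q1=T; q2=F; q3=T; q4=F; q5=F; q6=F; q7=F; q8=F; q9=T

Unit clause (q1) forces q1 = True.
In (!q1 || !q8) only !q8 is left, so q8 = False.
Set q2 = False.
  then (q2 || !q5) forces q5 = False.
  then (q5 || q8 || q9) forces q9 = True.
  then (q3 || q5) forces q3 = True.
  then (!q4 || !q9) forces q4 = False.
  then (!q3 || !q7) forces q7 = False.
  then (q2 || !q6 || q7) forces q6 = False.
All clauses satisfied.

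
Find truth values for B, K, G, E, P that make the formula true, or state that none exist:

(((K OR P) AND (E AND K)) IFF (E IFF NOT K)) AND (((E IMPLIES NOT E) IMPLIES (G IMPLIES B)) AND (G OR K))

B = True; K = False; G = True; E = False; P = False

  ((K OR P) AND (E AND K)) IFF (E IFF NOT K) = True
    (K OR P) AND (E AND K) = False
      K OR P = False
      E AND K = False
    E IFF NOT K = False
      NOT K = True
  ((E IMPLIES NOT E) IMPLIES (G IMPLIES B)) AND (G OR K) = True
    (E IMPLIES NOT E) IMPLIES (G IMPLIES B) = True
      E IMPLIES NOT E = True
        NOT E = True
      G IMPLIES B = True
    G OR K = True
Both conjuncts True, so the formula holds.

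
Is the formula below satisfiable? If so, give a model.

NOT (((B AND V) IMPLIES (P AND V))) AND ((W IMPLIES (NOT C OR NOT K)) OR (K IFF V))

B=T, W=F, V=T, C=F, K=T, P=F

  NOT (((B AND V) IMPLIES (P AND V))) = True
    (B AND V) IMPLIES (P AND V) = False
      B AND V = True
      P AND V = False
  (W IMPLIES (NOT C OR NOT K)) OR (K IFF V) = True
    W IMPLIES (NOT C OR NOT K) = True
      NOT C OR NOT K = True
        NOT C = True
        NOT K = False
    K IFF V = True
Both conjuncts True, so the formula holds.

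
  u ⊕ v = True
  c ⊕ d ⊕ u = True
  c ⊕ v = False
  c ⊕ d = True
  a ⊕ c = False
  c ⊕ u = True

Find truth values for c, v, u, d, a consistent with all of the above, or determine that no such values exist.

c=T, v=T, u=F, d=F, a=T

u ⊕ v = F ⊕ T = True ✓
c ⊕ d ⊕ u = T ⊕ F ⊕ F = True ✓
c ⊕ v = T ⊕ T = False ✓
c ⊕ d = T ⊕ F = True ✓
a ⊕ c = T ⊕ T = False ✓
c ⊕ u = T ⊕ F = True ✓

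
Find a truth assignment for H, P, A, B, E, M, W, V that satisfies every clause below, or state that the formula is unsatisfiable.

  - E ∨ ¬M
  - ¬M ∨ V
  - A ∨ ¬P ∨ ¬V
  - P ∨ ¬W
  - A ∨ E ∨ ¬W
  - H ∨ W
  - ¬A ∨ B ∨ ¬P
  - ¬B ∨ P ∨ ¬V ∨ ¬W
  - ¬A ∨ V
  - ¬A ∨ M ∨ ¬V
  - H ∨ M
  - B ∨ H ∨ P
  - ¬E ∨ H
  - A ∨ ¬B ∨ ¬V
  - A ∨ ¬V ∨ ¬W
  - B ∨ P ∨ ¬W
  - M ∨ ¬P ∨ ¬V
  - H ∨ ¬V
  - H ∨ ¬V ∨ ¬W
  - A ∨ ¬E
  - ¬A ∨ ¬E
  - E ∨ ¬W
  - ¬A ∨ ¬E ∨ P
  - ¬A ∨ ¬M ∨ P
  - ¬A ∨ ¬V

H = True, P = True, A = False, B = False, E = False, M = False, W = False, V = False

Try H = False:
  (H ∨ W) forces W = True.
  (P ∨ ¬W) forces P = True.
  (H ∨ M) forces M = True.
  (E ∨ ¬M) forces E = True.
  clause (¬E ∨ H) is falsified — backtrack.
So H = True.
Set P = True.
Try A = True:
  (¬A ∨ B ∨ ¬P) forces B = True.
  (¬A ∨ V) forces V = True.
  clause (¬A ∨ ¬V) is falsified — backtrack.
So A = False.
  then (A ∨ ¬P ∨ ¬V) forces V = False.
  then (A ∨ ¬E) forces E = False.
  then (E ∨ ¬W) forces W = False.
  then (E ∨ ¬M) forces M = False.
Set B = False.
All clauses satisfied.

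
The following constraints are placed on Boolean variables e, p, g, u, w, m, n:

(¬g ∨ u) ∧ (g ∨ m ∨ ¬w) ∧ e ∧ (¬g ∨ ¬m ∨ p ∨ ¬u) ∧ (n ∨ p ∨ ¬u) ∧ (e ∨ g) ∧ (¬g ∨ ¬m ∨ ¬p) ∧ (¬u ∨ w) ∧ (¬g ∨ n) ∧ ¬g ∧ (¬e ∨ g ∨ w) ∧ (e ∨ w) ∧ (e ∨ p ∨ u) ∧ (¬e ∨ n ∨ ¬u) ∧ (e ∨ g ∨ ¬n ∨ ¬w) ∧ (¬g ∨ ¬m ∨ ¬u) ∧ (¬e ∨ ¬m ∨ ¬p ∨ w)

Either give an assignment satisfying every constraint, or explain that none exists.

e = True, p = True, g = False, u = False, w = True, m = True, n = True

Unit clause (e) forces e = True.
Unit clause (¬g) forces g = False.
In (¬e ∨ g ∨ w) only w is left, so w = True.
In (g ∨ m ∨ ¬w) only m is left, so m = True.
Set p = True.
Set u = False.
Set n = True.
All clauses satisfied.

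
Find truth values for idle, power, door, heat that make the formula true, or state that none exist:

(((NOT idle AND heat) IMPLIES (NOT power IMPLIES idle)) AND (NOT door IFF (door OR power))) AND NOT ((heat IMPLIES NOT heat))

idle = True, power = True, door = False, heat = True

  ((NOT idle AND heat) IMPLIES (NOT power IMPLIES idle)) AND (NOT door IFF (door OR power)) = True
    (NOT idle AND heat) IMPLIES (NOT power IMPLIES idle) = True
      NOT idle AND heat = False
        NOT idle = False
      NOT power IMPLIES idle = True
        NOT power = False
    NOT door IFF (door OR power) = True
      NOT door = True
      door OR power = True
  NOT ((heat IMPLIES NOT heat)) = True
    heat IMPLIES NOT heat = False
      NOT heat = False
Both conjuncts True, so the formula holds.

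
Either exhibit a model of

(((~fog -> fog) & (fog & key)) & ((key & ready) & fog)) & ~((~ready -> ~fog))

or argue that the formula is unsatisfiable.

Unsatisfiable

Case ready = True: the conjunct ~((~ready -> ~fog)) becomes ~((False -> ~fog)) = False.
Case ready = False: the conjunct ready is False.
Both cases fail — unsatisfiable.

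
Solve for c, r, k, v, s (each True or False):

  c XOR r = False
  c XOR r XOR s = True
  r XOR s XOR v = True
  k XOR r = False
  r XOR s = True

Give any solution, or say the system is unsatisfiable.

c = False; r = False; k = False; v = False; s = True

c XOR r = F XOR F = False ✓
c XOR r XOR s = F XOR F XOR T = True ✓
r XOR s XOR v = F XOR T XOR F = True ✓
k XOR r = F XOR F = False ✓
r XOR s = F XOR T = True ✓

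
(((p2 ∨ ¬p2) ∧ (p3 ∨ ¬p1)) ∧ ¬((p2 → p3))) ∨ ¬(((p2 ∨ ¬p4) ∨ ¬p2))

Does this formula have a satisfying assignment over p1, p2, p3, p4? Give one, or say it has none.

p1 = False; p2 = True; p3 = False; p4 = False

  (((p2 ∨ ¬p2) ∧ (p3 ∨ ¬p1)) ∧ ¬((p2 → p3))) ∨ ¬(((p2 ∨ ¬p4) ∨ ¬p2)) = True
    ((p2 ∨ ¬p2) ∧ (p3 ∨ ¬p1)) ∧ ¬((p2 → p3)) = True
      (p2 ∨ ¬p2) ∧ (p3 ∨ ¬p1) = True
        p2 ∨ ¬p2 = True
          ¬p2 = False
        p3 ∨ ¬p1 = True
          ¬p1 = True
      ¬((p2 → p3)) = True
        p2 → p3 = False
    ¬(((p2 ∨ ¬p4) ∨ ¬p2)) = False
      (p2 ∨ ¬p4) ∨ ¬p2 = True
        p2 ∨ ¬p4 = True
          ¬p4 = True
        ¬p2 = False
The formula evaluates to True.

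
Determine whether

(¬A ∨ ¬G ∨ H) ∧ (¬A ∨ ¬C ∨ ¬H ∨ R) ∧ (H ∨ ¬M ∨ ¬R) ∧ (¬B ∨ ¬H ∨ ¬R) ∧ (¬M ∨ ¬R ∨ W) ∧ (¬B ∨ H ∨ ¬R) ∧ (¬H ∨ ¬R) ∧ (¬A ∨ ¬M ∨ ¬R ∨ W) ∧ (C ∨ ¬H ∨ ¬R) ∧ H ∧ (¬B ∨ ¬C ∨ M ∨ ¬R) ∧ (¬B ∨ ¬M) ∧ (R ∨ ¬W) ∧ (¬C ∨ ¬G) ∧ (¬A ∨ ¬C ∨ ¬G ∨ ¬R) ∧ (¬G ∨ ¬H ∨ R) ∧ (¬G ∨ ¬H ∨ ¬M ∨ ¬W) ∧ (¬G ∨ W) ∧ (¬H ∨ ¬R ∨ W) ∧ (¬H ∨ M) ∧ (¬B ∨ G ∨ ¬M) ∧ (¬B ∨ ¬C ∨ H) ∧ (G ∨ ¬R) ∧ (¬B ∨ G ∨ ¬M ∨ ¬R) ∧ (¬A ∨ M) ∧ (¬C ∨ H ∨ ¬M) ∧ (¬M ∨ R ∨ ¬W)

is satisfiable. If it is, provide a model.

Unit clause (H) forces H = True.
In (¬H ∨ M) only M is left, so M = True.
In (¬H ∨ ¬R) only ¬R is left, so R = False.
In (¬B ∨ ¬M) only ¬B is left, so B = False.
In (R ∨ ¬W) only ¬W is left, so W = False.
In (¬G ∨ ¬H ∨ R) only ¬G is left, so G = False.
Set A = False.
Set C = True.
All clauses satisfied.

H = True; B = False; A = False; C = True; G = False; R = False; W = False; M = True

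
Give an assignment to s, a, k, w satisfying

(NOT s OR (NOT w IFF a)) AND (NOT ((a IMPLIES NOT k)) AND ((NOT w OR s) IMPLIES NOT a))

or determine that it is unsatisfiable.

s=F; a=T; k=T; w=T

  NOT s OR (NOT w IFF a) = True
    NOT s = True
    NOT w IFF a = False
      NOT w = False
  NOT ((a IMPLIES NOT k)) AND ((NOT w OR s) IMPLIES NOT a) = True
    NOT ((a IMPLIES NOT k)) = True
      a IMPLIES NOT k = False
        NOT k = False
    (NOT w OR s) IMPLIES NOT a = True
      NOT w OR s = False
        NOT w = False
      NOT a = False
Both conjuncts True, so the formula holds.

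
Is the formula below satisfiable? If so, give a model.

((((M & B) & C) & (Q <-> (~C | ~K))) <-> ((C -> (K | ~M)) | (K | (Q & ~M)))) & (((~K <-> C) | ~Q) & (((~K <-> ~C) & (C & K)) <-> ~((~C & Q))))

B = True, M = True, Q = False, K = True, C = True

  (((M & B) & C) & (Q <-> (~C | ~K))) <-> ((C -> (K | ~M)) | (K | (Q & ~M))) = True
    ((M & B) & C) & (Q <-> (~C | ~K)) = True
      (M & B) & C = True
        M & B = True
      Q <-> (~C | ~K) = True
        ~C | ~K = False
          ~C = False
          ~K = False
    (C -> (K | ~M)) | (K | (Q & ~M)) = True
      C -> (K | ~M) = True
        K | ~M = True
          ~M = False
      K | (Q & ~M) = True
        Q & ~M = False
          ~M = False
  ((~K <-> C) | ~Q) & (((~K <-> ~C) & (C & K)) <-> ~((~C & Q))) = True
    (~K <-> C) | ~Q = True
      ~K <-> C = False
        ~K = False
      ~Q = True
    ((~K <-> ~C) & (C & K)) <-> ~((~C & Q)) = True
      (~K <-> ~C) & (C & K) = True
        ~K <-> ~C = True
          ~K = False
          ~C = False
        C & K = True
      ~((~C & Q)) = True
        ~C & Q = False
          ~C = False
Both conjuncts True, so the formula holds.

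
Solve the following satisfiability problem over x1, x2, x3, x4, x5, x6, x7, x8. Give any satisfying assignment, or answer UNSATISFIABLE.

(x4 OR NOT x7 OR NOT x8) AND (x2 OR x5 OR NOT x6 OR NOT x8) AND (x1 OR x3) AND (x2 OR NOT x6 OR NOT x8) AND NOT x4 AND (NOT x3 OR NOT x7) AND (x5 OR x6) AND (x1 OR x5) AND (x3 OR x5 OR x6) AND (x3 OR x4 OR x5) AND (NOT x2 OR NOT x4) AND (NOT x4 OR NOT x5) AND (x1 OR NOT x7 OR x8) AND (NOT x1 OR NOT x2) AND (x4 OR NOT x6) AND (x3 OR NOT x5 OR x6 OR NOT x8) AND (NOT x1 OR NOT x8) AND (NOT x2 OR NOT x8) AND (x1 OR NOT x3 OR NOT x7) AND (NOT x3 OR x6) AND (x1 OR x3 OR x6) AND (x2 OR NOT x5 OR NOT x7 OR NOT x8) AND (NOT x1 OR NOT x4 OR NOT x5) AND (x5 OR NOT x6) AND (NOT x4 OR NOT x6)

x1: True, x2: False, x3: False, x4: False, x5: True, x6: False, x7: True, x8: False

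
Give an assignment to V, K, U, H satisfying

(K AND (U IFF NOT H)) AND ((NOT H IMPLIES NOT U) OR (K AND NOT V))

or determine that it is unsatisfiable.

V: True, K: True, U: False, H: True

  K AND (U IFF NOT H) = True
    U IFF NOT H = True
      NOT H = False
  (NOT H IMPLIES NOT U) OR (K AND NOT V) = True
    NOT H IMPLIES NOT U = True
      NOT H = False
      NOT U = True
    K AND NOT V = False
      NOT V = False
Both conjuncts True, so the formula holds.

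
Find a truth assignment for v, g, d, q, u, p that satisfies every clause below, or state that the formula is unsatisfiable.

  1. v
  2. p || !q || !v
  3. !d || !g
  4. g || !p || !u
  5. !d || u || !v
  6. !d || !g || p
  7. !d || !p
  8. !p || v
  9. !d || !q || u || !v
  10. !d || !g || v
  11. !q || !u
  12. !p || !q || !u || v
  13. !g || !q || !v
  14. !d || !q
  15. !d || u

v = True; g = False; d = True; q = False; u = True; p = False

Unit clause (v) forces v = True.
Set g = False.
Set d = True.
  then (!d || u || !v) forces u = True.
  then (!d || !p) forces p = False.
  then (!q || !u) forces q = False.
All clauses satisfied.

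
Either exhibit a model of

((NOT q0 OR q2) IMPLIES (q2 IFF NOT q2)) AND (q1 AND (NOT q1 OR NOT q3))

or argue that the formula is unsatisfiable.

q0=T, q1=T, q2=F, q3=F

  (NOT q0 OR q2) IMPLIES (q2 IFF NOT q2) = True
    NOT q0 OR q2 = False
      NOT q0 = False
    q2 IFF NOT q2 = False
      NOT q2 = True
  q1 AND (NOT q1 OR NOT q3) = True
    NOT q1 OR NOT q3 = True
      NOT q1 = False
      NOT q3 = True
Both conjuncts True, so the formula holds.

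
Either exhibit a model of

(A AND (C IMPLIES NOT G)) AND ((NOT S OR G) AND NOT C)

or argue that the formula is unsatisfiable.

G=F, A=T, S=F, C=F

  A AND (C IMPLIES NOT G) = True
    C IMPLIES NOT G = True
      NOT G = True
  (NOT S OR G) AND NOT C = True
    NOT S OR G = True
      NOT S = True
    NOT C = True
Both conjuncts True, so the formula holds.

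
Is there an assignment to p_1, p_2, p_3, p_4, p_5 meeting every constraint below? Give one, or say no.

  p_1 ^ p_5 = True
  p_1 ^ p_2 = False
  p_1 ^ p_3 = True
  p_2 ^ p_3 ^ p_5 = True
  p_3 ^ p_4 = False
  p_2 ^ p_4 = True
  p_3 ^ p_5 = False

p_1 = True; p_2 = True; p_3 = False; p_4 = False; p_5 = False

p_1 ^ p_5 = T ^ F = True ✓
p_1 ^ p_2 = T ^ T = False ✓
p_1 ^ p_3 = T ^ F = True ✓
p_2 ^ p_3 ^ p_5 = T ^ F ^ F = True ✓
p_3 ^ p_4 = F ^ F = False ✓
p_2 ^ p_4 = T ^ F = True ✓
p_3 ^ p_5 = F ^ F = False ✓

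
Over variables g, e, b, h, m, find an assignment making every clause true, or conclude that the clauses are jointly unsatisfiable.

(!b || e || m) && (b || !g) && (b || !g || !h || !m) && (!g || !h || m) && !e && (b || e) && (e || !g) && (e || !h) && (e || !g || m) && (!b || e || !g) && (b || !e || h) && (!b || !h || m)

Unit clause (!e) forces e = False.
In (b || e) only b is left, so b = True.
In (e || !g) only !g is left, so g = False.
In (e || !h) only !h is left, so h = False.
In (!b || e || m) only m is left, so m = True.
All clauses satisfied.

g=F, e=F, b=T, h=F, m=T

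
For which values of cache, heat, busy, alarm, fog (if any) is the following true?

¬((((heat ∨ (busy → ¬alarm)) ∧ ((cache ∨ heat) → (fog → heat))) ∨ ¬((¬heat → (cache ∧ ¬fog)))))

cache = True; heat = False; busy = True; alarm = True; fog = False

  ¬((((heat ∨ (busy → ¬alarm)) ∧ ((cache ∨ heat) → (fog → heat))) ∨ ¬((¬heat → (cache ∧ ¬fog))))) = True
    ((heat ∨ (busy → ¬alarm)) ∧ ((cache ∨ heat) → (fog → heat))) ∨ ¬((¬heat → (cache ∧ ¬fog))) = False
      (heat ∨ (busy → ¬alarm)) ∧ ((cache ∨ heat) → (fog → heat)) = False
        heat ∨ (busy → ¬alarm) = False
          busy → ¬alarm = False
            ¬alarm = False
        (cache ∨ heat) → (fog → heat) = True
          cache ∨ heat = True
          fog → heat = True
      ¬((¬heat → (cache ∧ ¬fog))) = False
        ¬heat → (cache ∧ ¬fog) = True
          ¬heat = True
          cache ∧ ¬fog = True
            ¬fog = True
The formula evaluates to True.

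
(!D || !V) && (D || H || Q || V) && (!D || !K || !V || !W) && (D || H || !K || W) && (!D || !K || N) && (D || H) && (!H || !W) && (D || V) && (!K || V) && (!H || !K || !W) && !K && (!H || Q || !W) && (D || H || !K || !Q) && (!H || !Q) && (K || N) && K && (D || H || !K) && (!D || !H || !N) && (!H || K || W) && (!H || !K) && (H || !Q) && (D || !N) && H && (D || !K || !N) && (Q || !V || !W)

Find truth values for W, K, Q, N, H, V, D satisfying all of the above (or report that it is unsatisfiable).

UNSATISFIABLE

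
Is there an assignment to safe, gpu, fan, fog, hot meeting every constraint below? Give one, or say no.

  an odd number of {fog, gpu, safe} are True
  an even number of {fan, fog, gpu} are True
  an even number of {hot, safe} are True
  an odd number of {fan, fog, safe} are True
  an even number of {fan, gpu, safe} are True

safe: False, gpu: True, fan: True, fog: False, hot: False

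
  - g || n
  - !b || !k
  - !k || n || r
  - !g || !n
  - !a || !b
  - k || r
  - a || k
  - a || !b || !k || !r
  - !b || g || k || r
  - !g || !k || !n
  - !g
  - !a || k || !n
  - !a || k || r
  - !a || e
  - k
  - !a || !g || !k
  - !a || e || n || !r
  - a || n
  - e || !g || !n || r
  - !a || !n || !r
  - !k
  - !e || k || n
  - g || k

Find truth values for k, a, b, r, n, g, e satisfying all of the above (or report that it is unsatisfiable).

The formula is unsatisfiable.

Case k = True:
  Clause (!k) is falsified — contradiction.
Case k = False:
  Clause (k) is falsified — contradiction.
Both cases fail, so the formula is unsatisfiable.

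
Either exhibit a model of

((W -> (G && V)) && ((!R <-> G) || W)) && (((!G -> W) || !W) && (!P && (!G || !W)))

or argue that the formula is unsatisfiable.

W: False, G: True, P: False, V: False, R: False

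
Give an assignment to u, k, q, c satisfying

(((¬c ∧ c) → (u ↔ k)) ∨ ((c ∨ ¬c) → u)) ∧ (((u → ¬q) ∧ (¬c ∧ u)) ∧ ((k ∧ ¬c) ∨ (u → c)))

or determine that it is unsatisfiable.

u=T, k=T, q=F, c=F

  ((¬c ∧ c) → (u ↔ k)) ∨ ((c ∨ ¬c) → u) = True
    (¬c ∧ c) → (u ↔ k) = True
      ¬c ∧ c = False
        ¬c = True
      u ↔ k = True
    (c ∨ ¬c) → u = True
      c ∨ ¬c = True
        ¬c = True
  ((u → ¬q) ∧ (¬c ∧ u)) ∧ ((k ∧ ¬c) ∨ (u → c)) = True
    (u → ¬q) ∧ (¬c ∧ u) = True
      u → ¬q = True
        ¬q = True
      ¬c ∧ u = True
        ¬c = True
    (k ∧ ¬c) ∨ (u → c) = True
      k ∧ ¬c = True
        ¬c = True
      u → c = False
Both conjuncts True, so the formula holds.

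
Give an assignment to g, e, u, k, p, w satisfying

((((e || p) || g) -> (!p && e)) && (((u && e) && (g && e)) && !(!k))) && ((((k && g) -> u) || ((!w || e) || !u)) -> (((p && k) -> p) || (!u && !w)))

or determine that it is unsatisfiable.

g: True, e: True, u: True, k: True, p: False, w: True

  (((e || p) || g) -> (!p && e)) && (((u && e) && (g && e)) && !(!k)) = True
    ((e || p) || g) -> (!p && e) = True
      (e || p) || g = True
        e || p = True
      !p && e = True
        !p = True
    ((u && e) && (g && e)) && !(!k) = True
      (u && e) && (g && e) = True
        u && e = True
        g && e = True
      !(!k) = True
        !k = False
  (((k && g) -> u) || ((!w || e) || !u)) -> (((p && k) -> p) || (!u && !w)) = True
    ((k && g) -> u) || ((!w || e) || !u) = True
      (k && g) -> u = True
        k && g = True
      (!w || e) || !u = True
        !w || e = True
          !w = False
        !u = False
    ((p && k) -> p) || (!u && !w) = True
      (p && k) -> p = True
        p && k = False
      !u && !w = False
        !u = False
        !w = False
Both conjuncts True, so the formula holds.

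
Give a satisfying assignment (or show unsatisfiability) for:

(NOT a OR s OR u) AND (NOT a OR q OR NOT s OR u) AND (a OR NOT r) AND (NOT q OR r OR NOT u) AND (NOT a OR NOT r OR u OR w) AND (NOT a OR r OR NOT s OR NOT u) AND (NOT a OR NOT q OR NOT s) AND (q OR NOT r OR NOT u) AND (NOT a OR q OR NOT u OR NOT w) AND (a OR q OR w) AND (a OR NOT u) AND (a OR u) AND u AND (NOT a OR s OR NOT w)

Unit clause (u) forces u = True.
In (a OR NOT u) only a is left, so a = True.
Try s = True:
  (NOT a OR r OR NOT s OR NOT u) forces r = True.
  (NOT a OR NOT q OR NOT s) forces q = False.
  clause (q OR NOT r OR NOT u) is falsified — backtrack.
So s = False.
  then (NOT a OR s OR NOT w) forces w = False.
Set r = True.
  then (q OR NOT r OR NOT u) forces q = True.
All clauses satisfied.

s: False, w: False, a: True, r: True, u: True, q: True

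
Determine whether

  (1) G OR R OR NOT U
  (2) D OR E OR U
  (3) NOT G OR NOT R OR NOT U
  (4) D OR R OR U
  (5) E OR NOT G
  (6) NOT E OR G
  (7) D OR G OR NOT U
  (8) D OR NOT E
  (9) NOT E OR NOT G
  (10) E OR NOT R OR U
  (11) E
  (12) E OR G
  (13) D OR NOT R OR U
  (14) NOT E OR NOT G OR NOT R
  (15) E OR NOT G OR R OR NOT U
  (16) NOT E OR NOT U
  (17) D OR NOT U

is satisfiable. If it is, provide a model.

UNSATISFIABLE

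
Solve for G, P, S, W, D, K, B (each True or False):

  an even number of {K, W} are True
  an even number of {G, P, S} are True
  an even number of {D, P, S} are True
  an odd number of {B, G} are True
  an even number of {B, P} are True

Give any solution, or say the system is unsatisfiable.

G=T, P=F, S=T, W=T, D=T, K=T, B=F

{K, W}: 2 true → even ✓
{G, P, S}: 2 true → even ✓
{D, P, S}: 2 true → even ✓
{B, G}: 1 true → odd ✓
{B, P}: 0 true → even ✓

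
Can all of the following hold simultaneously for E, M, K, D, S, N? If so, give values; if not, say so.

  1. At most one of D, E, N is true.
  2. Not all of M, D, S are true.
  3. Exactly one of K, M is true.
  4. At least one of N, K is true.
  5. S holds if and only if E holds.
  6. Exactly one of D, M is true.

E = False; M = False; K = True; D = True; S = False; N = False

  (1) {D, E, N}: 1 true — at most one ✓
  (2) {M, D, S}: 1/3 true — not all ✓
  (3) {K, M}: 1 true — exactly one ✓
  (4) {N, K}: 1 true — at least one ✓
  (5) S=F, E=F — same ✓
  (6) {D, M}: 1 true — exactly one ✓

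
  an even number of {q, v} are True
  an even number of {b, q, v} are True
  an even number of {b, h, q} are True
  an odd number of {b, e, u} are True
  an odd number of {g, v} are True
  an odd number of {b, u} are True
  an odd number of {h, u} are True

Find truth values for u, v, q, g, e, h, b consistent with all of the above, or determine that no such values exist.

u = True, v = False, q = False, g = True, e = False, h = False, b = False

{q, v}: 0 true → even ✓
{b, q, v}: 0 true → even ✓
{b, h, q}: 0 true → even ✓
{b, e, u}: 1 true → odd ✓
{g, v}: 1 true → odd ✓
{b, u}: 1 true → odd ✓
{h, u}: 1 true → odd ✓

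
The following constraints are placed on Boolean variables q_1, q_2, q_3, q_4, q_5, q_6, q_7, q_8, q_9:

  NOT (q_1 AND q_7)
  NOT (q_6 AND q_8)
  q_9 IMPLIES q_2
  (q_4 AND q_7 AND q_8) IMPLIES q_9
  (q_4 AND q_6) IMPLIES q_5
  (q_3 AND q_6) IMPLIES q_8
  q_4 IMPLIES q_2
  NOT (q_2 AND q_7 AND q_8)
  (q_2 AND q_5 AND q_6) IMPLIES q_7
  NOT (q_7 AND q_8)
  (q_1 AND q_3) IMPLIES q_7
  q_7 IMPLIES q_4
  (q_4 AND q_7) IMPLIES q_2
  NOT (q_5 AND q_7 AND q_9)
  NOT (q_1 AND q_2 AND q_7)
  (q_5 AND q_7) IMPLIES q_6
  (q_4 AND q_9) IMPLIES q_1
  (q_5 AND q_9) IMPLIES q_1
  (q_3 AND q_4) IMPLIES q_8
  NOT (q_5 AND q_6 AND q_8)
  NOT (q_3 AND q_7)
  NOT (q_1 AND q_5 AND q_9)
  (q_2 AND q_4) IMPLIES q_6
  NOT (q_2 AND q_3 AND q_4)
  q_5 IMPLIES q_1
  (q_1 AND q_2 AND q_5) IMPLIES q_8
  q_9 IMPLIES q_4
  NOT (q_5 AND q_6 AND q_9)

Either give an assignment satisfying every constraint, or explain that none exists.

q_1 = False, q_2 = True, q_3 = False, q_4 = False, q_5 = False, q_6 = True, q_7 = False, q_8 = False, q_9 = False

Set q_1 = False.
  then (q_1 OR NOT q_5) forces q_5 = False.
Set q_2 = True.
Set q_3 = False.
Try q_4 = True:
  (q_1 OR NOT q_4 OR NOT q_9) forces q_9 = False.
  (NOT q_4 OR q_5 OR NOT q_6) forces q_6 = False.
  clause (NOT q_2 OR NOT q_4 OR q_6) is falsified — backtrack.
So q_4 = False.
  then (q_4 OR NOT q_7) forces q_7 = False.
  then (q_4 OR NOT q_9) forces q_9 = False.
Set q_6 = True.
  then (NOT q_6 OR NOT q_8) forces q_8 = False.
All clauses satisfied.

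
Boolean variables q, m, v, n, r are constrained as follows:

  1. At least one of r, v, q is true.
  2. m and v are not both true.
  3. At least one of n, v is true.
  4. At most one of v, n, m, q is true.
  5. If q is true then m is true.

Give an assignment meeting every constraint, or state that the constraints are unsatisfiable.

q: False, m: False, v: False, n: True, r: True

  (1) {r, v, q}: 1 true — at least one ✓
  (2) m=F, v=F — not both ✓
  (3) {n, v}: 1 true — at least one ✓
  (4) {v, n, m, q}: 1 true — at most one ✓
  (5) q=F ⇒ m: vacuous ✓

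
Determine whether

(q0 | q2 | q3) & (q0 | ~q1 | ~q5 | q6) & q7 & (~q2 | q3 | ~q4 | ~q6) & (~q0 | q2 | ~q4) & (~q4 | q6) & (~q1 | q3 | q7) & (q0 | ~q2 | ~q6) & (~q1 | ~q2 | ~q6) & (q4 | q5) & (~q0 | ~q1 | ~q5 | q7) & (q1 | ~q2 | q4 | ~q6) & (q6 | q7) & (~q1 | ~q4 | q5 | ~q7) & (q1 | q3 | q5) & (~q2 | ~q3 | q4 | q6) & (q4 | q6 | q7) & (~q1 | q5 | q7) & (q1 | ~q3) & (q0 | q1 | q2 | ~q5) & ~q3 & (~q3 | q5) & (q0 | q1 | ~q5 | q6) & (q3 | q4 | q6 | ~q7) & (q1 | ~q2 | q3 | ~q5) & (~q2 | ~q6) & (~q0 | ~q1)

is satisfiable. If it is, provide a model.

Unit clause (q7) forces q7 = True.
Unit clause (~q3) forces q3 = False.
Try q0 = False:
  (q0 | q2 | q3) forces q2 = True.
  (q0 | ~q2 | ~q6) forces q6 = False.
  (~q4 | q6) forces q4 = False.
  clause (q3 | q4 | q6 | ~q7) is falsified — backtrack.
So q0 = True.
  then (~q0 | ~q1) forces q1 = False.
  then (q1 | q3 | q5) forces q5 = True.
  then (q1 | ~q2 | q3 | ~q5) forces q2 = False.
  then (~q0 | q2 | ~q4) forces q4 = False.
  then (q3 | q4 | q6 | ~q7) forces q6 = True.
All clauses satisfied.

q0: True, q1: False, q2: False, q3: False, q4: False, q5: True, q6: True, q7: True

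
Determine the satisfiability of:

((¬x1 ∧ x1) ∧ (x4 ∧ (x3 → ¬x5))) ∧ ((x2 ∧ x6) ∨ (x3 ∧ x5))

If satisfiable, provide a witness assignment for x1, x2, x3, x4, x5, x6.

Case x1 = True: the conjunct ¬x1 is False.
Case x1 = False: the conjunct x1 is False.
Both cases fail — unsatisfiable.

The formula is unsatisfiable.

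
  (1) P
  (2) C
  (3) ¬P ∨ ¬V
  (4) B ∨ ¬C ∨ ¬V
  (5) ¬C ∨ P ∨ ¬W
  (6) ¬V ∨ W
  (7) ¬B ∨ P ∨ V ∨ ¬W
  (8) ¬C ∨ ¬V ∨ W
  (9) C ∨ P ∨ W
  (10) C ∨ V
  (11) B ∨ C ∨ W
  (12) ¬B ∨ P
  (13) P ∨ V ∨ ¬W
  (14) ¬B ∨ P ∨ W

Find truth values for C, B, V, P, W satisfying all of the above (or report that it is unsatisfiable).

C: True, B: True, V: False, P: True, W: False

Unit clause (P) forces P = True.
Unit clause (C) forces C = True.
In (¬P ∨ ¬V) only ¬V is left, so V = False.
Set B = True.
Set W = False.
All clauses satisfied.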